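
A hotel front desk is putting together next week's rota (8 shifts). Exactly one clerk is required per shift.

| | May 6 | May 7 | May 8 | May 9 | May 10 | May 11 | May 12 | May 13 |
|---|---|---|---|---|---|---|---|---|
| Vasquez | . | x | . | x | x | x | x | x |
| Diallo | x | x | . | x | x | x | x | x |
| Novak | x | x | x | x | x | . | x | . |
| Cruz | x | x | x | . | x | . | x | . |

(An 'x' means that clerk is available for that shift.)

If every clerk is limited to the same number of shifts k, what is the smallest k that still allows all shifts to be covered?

With 4 clerks and 8 worker-slots to fill, someone must work at least ⌈8/4⌉ = 2 shifts, so k ≥ 2.
k = 2 works: May 6→Diallo, May 7→Novak, May 8→Novak, May 9→Diallo, May 10→Cruz, May 11→Vasquez, May 12→Cruz, May 13→Vasquez.
Loads: Vasquez 2, Diallo 2, Novak 2, Cruz 2 — all ≤ 2.

2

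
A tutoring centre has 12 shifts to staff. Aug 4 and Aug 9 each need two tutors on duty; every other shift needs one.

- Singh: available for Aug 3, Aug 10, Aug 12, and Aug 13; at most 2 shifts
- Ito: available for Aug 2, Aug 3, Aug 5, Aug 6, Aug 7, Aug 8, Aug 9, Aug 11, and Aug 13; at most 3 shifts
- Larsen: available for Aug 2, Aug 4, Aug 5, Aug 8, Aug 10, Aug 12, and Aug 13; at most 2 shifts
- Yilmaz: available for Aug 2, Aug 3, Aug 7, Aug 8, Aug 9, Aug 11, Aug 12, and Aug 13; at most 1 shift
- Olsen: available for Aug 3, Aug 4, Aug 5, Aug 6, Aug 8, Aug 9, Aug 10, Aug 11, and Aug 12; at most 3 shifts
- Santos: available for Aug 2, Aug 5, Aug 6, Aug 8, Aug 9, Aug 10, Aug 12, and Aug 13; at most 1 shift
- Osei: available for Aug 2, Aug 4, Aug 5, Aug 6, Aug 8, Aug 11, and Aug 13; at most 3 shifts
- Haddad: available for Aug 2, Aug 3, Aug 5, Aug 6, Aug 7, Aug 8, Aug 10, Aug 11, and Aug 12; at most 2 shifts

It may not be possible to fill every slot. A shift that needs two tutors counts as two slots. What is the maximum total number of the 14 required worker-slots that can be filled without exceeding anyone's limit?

14

Total capacity across all tutors is 2+3+2+1+3+1+3+2 = 17, and 14 slots are needed, so at most 14 can be filled.
An assignment achieving 14: Aug 2→Larsen, Aug 3→Singh, Aug 4→Larsen+Olsen, Aug 5→Olsen, Aug 6→Ito, Aug 7→Ito, Aug 8→Osei, Aug 9→Ito+Yilmaz, Aug 10→Singh, Aug 11→Olsen, Aug 12→Santos, Aug 13→Osei.
Loads: Singh 2/2, Ito 3/3, Larsen 2/2, Yilmaz 1/1, Olsen 3/3, Santos 1/1, Osei 2/3, Haddad 0/2.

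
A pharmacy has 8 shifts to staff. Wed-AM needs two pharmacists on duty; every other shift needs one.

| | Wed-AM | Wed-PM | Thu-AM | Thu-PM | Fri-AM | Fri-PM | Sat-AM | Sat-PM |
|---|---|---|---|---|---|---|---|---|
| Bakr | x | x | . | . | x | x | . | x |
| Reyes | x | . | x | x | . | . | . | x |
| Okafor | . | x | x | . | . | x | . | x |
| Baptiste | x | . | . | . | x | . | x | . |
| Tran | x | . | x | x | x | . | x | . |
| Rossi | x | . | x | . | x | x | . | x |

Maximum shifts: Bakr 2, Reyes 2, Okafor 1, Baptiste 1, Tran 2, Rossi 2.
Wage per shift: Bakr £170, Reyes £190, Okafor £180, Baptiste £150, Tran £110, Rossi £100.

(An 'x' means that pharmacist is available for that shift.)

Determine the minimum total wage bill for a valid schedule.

Picking the cheapest available pharmacist for each shift independently would cost £1000, but that ignores the shift limits.
An optimal schedule: Wed-AM→Bakr+Reyes, Wed-PM→Bakr, Thu-AM→Rossi, Thu-PM→Tran, Fri-AM→Baptiste, Fri-PM→Rossi, Sat-AM→Tran, Sat-PM→Okafor.
Total: 170 + 190 + 170 + 100 + 110 + 150 + 100 + 110 + 180 = £1280.

£1280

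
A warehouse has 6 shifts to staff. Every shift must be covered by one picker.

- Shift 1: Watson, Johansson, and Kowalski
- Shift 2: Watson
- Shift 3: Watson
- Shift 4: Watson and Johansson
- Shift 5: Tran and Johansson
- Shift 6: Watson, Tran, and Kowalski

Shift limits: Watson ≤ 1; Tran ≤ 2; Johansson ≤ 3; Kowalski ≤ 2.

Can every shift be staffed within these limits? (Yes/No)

Total capacity is 8 and 6 slots are needed, so capacity alone doesn't rule it out.
Shifts {Shift 2, Shift 3} need 2 worker-slots in total, but the pickers available for any of those shifts (Watson) can supply at most 1 among them. So no valid schedule exists.

No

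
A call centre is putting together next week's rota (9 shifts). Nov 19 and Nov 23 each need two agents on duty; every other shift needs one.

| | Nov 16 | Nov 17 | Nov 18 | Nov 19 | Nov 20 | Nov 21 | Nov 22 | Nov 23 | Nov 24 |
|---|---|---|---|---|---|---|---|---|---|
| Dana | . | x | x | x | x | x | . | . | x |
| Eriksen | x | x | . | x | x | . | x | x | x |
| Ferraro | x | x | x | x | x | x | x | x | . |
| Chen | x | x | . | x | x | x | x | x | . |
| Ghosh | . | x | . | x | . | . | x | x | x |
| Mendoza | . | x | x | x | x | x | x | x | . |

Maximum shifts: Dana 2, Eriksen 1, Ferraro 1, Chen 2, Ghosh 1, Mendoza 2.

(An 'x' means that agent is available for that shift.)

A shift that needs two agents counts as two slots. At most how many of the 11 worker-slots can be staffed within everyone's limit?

9

Total capacity across all agents is 2+1+1+2+1+2 = 9, and 11 slots are needed, so at most 9 can be filled.
An assignment achieving 9: Nov 16→Eriksen, Nov 17→Mendoza, Nov 18→Dana, Nov 20→Chen, Nov 21→Ferraro, Nov 22→Chen, Nov 23→Ghosh+Mendoza, Nov 24→Dana.
Loads: Dana 2/2, Eriksen 1/1, Ferraro 1/1, Chen 2/2, Ghosh 1/1, Mendoza 2/2.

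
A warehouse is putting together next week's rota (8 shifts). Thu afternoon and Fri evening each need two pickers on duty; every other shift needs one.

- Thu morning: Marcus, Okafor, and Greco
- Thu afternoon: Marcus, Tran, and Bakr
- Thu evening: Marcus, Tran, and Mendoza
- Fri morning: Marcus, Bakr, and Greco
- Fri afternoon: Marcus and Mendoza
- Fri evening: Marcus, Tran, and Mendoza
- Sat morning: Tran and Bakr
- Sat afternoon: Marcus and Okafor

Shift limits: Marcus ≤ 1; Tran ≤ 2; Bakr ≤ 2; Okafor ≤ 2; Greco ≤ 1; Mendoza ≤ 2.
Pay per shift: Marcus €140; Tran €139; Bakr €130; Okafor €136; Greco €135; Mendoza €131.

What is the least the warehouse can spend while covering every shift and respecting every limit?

Picking the cheapest available picker for each shift independently would cost €1332, but that ignores the shift limits.
An optimal schedule: Thu morning→Okafor, Thu afternoon→Tran+Bakr, Thu evening→Mendoza, Fri morning→Greco, Fri afternoon→Marcus, Fri evening→Tran+Mendoza, Sat morning→Bakr, Sat afternoon→Okafor.
Total: 136 + 139 + 130 + 131 + 135 + 140 + 139 + 131 + 130 + 136 = €1347.

€1347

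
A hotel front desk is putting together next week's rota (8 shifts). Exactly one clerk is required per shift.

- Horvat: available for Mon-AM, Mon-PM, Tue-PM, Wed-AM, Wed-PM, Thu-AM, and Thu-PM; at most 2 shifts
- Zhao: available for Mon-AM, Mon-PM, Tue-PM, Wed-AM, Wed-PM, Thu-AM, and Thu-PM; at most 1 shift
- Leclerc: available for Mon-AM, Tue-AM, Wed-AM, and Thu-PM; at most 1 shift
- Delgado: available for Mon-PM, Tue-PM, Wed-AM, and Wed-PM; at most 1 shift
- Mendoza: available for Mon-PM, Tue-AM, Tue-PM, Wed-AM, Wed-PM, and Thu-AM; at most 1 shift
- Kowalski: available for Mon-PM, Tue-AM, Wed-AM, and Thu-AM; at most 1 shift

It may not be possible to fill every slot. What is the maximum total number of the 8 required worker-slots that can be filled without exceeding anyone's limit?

7

Total capacity across all clerks is 2+1+1+1+1+1 = 7, and 8 slots are needed, so at most 7 can be filled.
An assignment achieving 7: Mon-AM→Horvat, Mon-PM→Kowalski, Tue-AM→Leclerc, Tue-PM→Zhao, Wed-PM→Delgado, Thu-AM→Mendoza, Thu-PM→Horvat.
Loads: Horvat 2/2, Zhao 1/1, Leclerc 1/1, Delgado 1/1, Mendoza 1/1, Kowalski 1/1.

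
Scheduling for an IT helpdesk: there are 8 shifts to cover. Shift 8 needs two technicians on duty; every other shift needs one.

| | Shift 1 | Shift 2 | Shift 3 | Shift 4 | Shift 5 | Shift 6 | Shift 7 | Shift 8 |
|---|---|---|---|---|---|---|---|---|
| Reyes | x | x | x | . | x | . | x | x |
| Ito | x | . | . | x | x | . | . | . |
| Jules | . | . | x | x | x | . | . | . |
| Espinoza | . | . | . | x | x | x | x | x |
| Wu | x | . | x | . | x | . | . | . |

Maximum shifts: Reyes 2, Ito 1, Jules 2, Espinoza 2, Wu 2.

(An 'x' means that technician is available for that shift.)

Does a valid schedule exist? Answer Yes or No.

Total capacity is 9 and 9 slots are needed, so capacity alone doesn't rule it out.
Shifts {Shift 2, Shift 6, Shift 7, Shift 8} need 5 worker-slots in total, but the technicians available for any of those shifts (Reyes and Espinoza) can supply at most 4 among them. So no valid schedule exists.

No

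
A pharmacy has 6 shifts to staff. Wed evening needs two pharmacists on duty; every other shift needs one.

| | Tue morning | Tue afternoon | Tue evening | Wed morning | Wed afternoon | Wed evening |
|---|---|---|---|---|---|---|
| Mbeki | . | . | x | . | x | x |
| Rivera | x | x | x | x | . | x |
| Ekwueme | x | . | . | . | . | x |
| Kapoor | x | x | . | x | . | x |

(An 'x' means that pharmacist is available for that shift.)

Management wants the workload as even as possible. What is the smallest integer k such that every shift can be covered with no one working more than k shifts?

2

With 4 pharmacists and 7 worker-slots to fill, someone must work at least ⌈7/4⌉ = 2 shifts, so k ≥ 2.
k = 2 works: Tue morning→Ekwueme, Tue afternoon→Rivera, Tue evening→Mbeki, Wed morning→Rivera, Wed afternoon→Mbeki, Wed evening→Ekwueme+Kapoor.
Loads: Mbeki 2, Rivera 2, Ekwueme 2, Kapoor 1 — all ≤ 2.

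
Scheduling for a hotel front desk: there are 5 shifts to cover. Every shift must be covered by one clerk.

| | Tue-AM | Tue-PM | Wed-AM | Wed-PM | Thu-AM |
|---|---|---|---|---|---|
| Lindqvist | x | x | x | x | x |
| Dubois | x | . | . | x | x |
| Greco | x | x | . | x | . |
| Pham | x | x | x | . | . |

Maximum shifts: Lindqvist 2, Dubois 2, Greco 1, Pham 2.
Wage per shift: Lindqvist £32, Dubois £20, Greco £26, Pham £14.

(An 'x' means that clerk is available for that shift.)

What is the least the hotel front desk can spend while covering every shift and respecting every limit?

Picking the cheapest available clerk for each shift independently would cost £82, but that ignores the shift limits.
An optimal schedule: Tue-AM→Greco, Tue-PM→Pham, Wed-AM→Pham, Wed-PM→Dubois, Thu-AM→Dubois.
Total: 26 + 14 + 14 + 20 + 20 = £94.

£94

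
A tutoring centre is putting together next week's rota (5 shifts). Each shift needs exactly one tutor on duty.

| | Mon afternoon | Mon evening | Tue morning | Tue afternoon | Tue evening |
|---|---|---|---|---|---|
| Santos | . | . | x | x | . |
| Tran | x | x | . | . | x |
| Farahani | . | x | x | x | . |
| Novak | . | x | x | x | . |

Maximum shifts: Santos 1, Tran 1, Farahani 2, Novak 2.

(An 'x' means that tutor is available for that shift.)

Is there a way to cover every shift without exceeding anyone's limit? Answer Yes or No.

Total capacity is 6 and 5 slots are needed, so capacity alone doesn't rule it out.
Shifts {Mon afternoon, Tue evening} need 2 worker-slots in total, but the tutors available for any of those shifts (Tran) can supply at most 1 among them. So no valid schedule exists.

No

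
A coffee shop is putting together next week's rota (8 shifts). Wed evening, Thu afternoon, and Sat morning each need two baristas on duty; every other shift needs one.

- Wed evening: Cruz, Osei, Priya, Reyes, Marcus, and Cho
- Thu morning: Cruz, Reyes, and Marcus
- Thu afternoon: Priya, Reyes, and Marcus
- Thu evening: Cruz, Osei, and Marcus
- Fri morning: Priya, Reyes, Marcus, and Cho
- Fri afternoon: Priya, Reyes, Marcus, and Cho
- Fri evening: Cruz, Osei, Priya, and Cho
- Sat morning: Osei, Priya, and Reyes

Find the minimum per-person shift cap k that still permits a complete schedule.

2

With 6 baristas and 11 worker-slots to fill, someone must work at least ⌈11/6⌉ = 2 shifts, so k ≥ 2.
k = 2 works: Wed evening→Marcus+Cho, Thu morning→Cruz, Thu afternoon→Priya+Reyes, Thu evening→Cruz, Fri morning→Reyes, Fri afternoon→Marcus, Fri evening→Osei, Sat morning→Osei+Priya.
Loads: Cruz 2, Osei 2, Priya 2, Reyes 2, Marcus 2, Cho 1 — all ≤ 2.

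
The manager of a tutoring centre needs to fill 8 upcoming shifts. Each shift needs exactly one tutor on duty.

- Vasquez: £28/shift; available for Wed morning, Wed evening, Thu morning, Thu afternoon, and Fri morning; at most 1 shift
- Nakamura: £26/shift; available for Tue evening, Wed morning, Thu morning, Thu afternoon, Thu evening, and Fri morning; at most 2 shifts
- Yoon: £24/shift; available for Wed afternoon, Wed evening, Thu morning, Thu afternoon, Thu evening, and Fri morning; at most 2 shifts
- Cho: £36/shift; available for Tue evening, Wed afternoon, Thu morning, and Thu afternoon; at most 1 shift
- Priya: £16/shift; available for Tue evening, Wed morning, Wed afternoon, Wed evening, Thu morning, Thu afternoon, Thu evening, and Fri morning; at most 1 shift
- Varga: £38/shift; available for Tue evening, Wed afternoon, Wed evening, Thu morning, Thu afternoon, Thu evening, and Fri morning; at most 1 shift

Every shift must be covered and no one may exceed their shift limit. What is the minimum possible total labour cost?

Picking the cheapest available tutor for each shift independently would cost £128, but that ignores the shift limits.
An optimal schedule: Tue evening→Nakamura, Wed morning→Vasquez, Wed afternoon→Yoon, Wed evening→Yoon, Thu morning→Cho, Thu afternoon→Varga, Thu evening→Nakamura, Fri morning→Priya.
Total: 26 + 28 + 24 + 24 + 36 + 38 + 26 + 16 = £218.

£218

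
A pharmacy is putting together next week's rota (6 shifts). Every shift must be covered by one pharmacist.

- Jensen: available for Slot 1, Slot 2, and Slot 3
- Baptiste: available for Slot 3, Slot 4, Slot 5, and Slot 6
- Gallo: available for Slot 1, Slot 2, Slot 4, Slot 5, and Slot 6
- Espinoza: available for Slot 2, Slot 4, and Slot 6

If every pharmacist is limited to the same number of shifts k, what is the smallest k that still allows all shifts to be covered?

2

With 4 pharmacists and 6 worker-slots to fill, someone must work at least ⌈6/4⌉ = 2 shifts, so k ≥ 2.
k = 2 works: Slot 1→Jensen, Slot 2→Gallo, Slot 3→Jensen, Slot 4→Baptiste, Slot 5→Baptiste, Slot 6→Gallo.
Loads: Jensen 2, Baptiste 2, Gallo 2, Espinoza 0 — all ≤ 2.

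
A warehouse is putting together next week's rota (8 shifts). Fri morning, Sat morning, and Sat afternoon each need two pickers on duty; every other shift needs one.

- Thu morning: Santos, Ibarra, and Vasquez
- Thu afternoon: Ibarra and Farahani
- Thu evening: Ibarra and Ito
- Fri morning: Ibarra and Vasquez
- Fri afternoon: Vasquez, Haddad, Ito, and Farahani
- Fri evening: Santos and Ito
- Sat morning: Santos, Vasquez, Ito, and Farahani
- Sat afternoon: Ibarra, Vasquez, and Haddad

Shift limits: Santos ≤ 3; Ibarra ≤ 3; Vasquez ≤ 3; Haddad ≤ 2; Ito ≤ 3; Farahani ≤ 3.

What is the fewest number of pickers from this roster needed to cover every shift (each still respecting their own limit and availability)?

4

11 slots to fill and no one can take more than 3, so at least ⌈11/3⌉ = 4 pickers are needed.
Santos, Ibarra, Vasquez, and Haddad alone can cover everything: Thu morning→Santos, Thu afternoon→Ibarra, Thu evening→Ibarra, Fri morning→Ibarra+Vasquez, Fri afternoon→Haddad, Fri evening→Santos, Sat morning→Santos+Vasquez, Sat afternoon→Vasquez+Haddad.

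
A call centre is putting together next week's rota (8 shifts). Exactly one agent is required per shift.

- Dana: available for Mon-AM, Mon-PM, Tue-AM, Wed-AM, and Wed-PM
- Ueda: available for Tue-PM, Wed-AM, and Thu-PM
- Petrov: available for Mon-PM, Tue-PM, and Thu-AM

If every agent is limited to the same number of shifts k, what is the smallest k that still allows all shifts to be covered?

3

With 3 agents and 8 worker-slots to fill, someone must work at least ⌈8/3⌉ = 3 shifts, so k ≥ 3.
k = 3 works: Mon-AM→Dana, Mon-PM→Petrov, Tue-AM→Dana, Tue-PM→Ueda, Wed-AM→Ueda, Wed-PM→Dana, Thu-AM→Petrov, Thu-PM→Ueda.
Loads: Dana 3, Ueda 3, Petrov 2 — all ≤ 3.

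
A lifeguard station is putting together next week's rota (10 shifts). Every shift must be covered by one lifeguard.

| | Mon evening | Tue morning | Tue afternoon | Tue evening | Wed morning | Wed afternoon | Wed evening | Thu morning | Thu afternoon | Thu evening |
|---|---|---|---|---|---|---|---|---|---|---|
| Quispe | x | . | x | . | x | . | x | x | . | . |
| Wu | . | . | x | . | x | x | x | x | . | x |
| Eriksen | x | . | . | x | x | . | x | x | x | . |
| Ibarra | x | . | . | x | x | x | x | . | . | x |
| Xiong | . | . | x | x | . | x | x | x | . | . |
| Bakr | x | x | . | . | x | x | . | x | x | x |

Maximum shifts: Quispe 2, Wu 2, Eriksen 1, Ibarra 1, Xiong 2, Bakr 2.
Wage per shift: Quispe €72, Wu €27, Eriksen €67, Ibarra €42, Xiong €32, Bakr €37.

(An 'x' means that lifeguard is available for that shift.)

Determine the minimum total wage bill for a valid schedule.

Tue morning can only be covered by Bakr, so that assignment is forced.
Picking the cheapest available lifeguard for each shift independently would cost €305, but that ignores the shift limits.
An optimal schedule: Mon evening→Quispe, Tue morning→Bakr, Tue afternoon→Quispe, Tue evening→Ibarra, Wed morning→Bakr, Wed afternoon→Wu, Wed evening→Xiong, Thu morning→Xiong, Thu afternoon→Eriksen, Thu evening→Wu.
Total: 72 + 37 + 72 + 42 + 37 + 27 + 32 + 32 + 67 + 27 = €445.

€445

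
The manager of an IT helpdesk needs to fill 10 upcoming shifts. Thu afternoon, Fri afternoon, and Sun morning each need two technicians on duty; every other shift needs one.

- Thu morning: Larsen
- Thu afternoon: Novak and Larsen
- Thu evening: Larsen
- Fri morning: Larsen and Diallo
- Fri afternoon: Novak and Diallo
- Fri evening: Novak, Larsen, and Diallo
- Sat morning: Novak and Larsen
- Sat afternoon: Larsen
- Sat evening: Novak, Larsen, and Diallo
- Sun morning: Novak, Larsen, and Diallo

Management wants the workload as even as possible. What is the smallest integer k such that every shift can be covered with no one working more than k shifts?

With 3 technicians and 13 worker-slots to fill, someone must work at least ⌈13/3⌉ = 5 shifts, so k ≥ 5.
k = 5 works: Thu morning→Larsen, Thu afternoon→Novak+Larsen, Thu evening→Larsen, Fri morning→Larsen, Fri afternoon→Novak+Diallo, Fri evening→Novak, Sat morning→Novak, Sat afternoon→Larsen, Sat evening→Diallo, Sun morning→Novak+Diallo.
Loads: Novak 5, Larsen 5, Diallo 3 — all ≤ 5.

5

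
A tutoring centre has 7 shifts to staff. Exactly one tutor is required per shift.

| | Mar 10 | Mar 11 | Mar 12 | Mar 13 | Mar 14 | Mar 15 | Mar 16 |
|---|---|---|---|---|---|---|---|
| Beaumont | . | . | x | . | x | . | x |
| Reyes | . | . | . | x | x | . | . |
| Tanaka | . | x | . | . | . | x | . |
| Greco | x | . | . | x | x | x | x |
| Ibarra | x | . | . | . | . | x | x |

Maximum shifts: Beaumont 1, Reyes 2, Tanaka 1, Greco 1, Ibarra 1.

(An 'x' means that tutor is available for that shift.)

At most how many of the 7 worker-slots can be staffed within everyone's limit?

6

Total capacity across all tutors is 1+2+1+1+1 = 6, and 7 slots are needed, so at most 6 can be filled.
An assignment achieving 6: Mar 10→Greco, Mar 11→Tanaka, Mar 12→Beaumont, Mar 13→Reyes, Mar 14→Reyes, Mar 15→Ibarra.
Loads: Beaumont 1/1, Reyes 2/2, Tanaka 1/1, Greco 1/1, Ibarra 1/1.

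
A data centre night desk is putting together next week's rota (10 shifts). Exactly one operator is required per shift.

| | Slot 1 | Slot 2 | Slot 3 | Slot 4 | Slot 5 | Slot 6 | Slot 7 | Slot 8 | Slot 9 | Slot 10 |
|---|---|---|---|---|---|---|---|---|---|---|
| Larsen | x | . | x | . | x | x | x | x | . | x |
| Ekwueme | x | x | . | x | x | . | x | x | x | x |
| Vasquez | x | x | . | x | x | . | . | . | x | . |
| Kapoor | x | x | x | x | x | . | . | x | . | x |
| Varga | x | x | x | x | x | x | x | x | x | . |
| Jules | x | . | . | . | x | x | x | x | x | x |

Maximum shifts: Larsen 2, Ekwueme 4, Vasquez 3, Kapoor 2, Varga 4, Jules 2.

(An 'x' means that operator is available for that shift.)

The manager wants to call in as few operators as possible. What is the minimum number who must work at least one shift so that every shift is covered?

3

10 slots to fill and no one can take more than 4, so at least ⌈10/4⌉ = 3 operators are needed.
Larsen, Ekwueme, and Varga alone can cover everything: Slot 1→Varga, Slot 2→Ekwueme, Slot 3→Larsen, Slot 4→Ekwueme, Slot 5→Varga, Slot 6→Larsen, Slot 7→Varga, Slot 8→Varga, Slot 9→Ekwueme, Slot 10→Ekwueme.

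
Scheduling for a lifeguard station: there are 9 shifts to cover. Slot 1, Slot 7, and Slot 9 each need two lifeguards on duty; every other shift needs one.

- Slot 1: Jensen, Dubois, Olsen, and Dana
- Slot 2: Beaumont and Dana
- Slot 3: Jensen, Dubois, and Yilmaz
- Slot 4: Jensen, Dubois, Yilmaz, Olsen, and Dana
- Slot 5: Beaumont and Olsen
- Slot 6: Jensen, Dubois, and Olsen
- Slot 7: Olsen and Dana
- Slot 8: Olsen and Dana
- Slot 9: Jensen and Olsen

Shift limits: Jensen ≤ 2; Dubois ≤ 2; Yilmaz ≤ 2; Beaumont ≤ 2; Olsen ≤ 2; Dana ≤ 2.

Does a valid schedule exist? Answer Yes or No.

Slot 7 can only be covered by Olsen and Dana, so that assignment is forced.
Slot 9 can only be covered by Jensen and Olsen, so that assignment is forced.
One valid schedule: Slot 1→Jensen+Dubois, Slot 2→Beaumont, Slot 3→Yilmaz, Slot 4→Yilmaz, Slot 5→Beaumont, Slot 6→Dubois, Slot 7→Olsen+Dana, Slot 8→Dana, Slot 9→Jensen+Olsen.
Loads: Jensen 2/2, Dubois 2/2, Yilmaz 2/2, Beaumont 2/2, Olsen 2/2, Dana 2/2 — all within limits.

Yes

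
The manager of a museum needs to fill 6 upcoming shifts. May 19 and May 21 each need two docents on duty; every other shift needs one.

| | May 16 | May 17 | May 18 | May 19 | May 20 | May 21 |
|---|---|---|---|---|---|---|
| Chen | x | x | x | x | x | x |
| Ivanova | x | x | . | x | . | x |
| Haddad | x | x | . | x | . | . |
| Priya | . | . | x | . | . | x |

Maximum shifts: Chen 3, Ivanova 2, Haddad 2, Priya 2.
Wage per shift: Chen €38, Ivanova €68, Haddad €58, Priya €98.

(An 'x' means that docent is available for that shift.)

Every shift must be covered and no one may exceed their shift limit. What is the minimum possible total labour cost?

May 20 can only be covered by Chen, so that assignment is forced.
Picking the cheapest available docent for each shift independently would cost €354, but that ignores the shift limits.
An optimal schedule: May 16→Chen, May 17→Haddad, May 18→Chen, May 19→Ivanova+Haddad, May 20→Chen, May 21→Ivanova+Priya.
Total: 38 + 58 + 38 + 68 + 58 + 38 + 68 + 98 = €464.

€464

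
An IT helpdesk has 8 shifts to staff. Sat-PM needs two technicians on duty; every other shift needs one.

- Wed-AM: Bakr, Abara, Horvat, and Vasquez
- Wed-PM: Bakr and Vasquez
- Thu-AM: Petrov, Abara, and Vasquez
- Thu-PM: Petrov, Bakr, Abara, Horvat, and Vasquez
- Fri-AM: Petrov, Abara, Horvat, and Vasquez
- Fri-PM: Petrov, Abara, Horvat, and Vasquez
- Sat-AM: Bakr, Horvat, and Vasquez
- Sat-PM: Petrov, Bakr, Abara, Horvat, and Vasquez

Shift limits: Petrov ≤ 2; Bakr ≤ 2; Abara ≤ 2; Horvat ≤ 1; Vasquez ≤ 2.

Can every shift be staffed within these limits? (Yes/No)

Yes

One valid schedule: Wed-AM→Abara, Wed-PM→Bakr, Thu-AM→Petrov, Thu-PM→Vasquez, Fri-AM→Petrov, Fri-PM→Abara, Sat-AM→Bakr, Sat-PM→Horvat+Vasquez.
Loads: Petrov 2/2, Bakr 2/2, Abara 2/2, Horvat 1/1, Vasquez 2/2 — all within limits.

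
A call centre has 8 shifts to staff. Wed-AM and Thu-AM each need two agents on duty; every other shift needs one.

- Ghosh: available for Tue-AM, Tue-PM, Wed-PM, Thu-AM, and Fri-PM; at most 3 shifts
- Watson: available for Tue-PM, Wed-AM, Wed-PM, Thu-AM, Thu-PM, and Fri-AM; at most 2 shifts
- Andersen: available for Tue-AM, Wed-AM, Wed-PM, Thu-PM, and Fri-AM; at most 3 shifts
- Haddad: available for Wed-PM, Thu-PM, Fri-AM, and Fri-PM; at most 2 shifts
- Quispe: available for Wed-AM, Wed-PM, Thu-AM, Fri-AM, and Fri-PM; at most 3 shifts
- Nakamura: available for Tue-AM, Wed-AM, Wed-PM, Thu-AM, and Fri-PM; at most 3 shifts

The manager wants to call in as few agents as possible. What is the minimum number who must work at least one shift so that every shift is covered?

10 slots to fill and no one can take more than 3, so at least ⌈10/3⌉ = 4 agents are needed.
Ghosh, Watson, Andersen, and Haddad alone can cover everything: Tue-AM→Ghosh, Tue-PM→Ghosh, Wed-AM→Watson+Andersen, Wed-PM→Haddad, Thu-AM→Ghosh+Watson, Thu-PM→Andersen, Fri-AM→Andersen, Fri-PM→Haddad.

4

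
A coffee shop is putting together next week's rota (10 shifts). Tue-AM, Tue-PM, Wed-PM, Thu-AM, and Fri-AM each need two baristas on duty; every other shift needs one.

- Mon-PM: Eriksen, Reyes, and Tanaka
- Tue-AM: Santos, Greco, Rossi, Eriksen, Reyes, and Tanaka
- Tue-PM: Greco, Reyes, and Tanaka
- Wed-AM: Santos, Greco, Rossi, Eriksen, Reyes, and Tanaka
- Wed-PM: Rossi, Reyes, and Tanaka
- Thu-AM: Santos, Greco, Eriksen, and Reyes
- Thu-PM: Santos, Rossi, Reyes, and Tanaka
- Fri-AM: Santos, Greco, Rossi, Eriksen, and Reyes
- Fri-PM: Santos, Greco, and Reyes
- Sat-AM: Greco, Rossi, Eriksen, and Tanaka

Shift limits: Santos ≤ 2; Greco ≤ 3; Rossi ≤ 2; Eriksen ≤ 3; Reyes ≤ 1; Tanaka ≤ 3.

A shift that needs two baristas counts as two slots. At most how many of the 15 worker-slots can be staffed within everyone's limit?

Total capacity across all baristas is 2+3+2+3+1+3 = 14, and 15 slots are needed, so at most 14 can be filled.
An assignment achieving 14: Mon-PM→Eriksen, Tue-AM→Eriksen+Tanaka, Tue-PM→Greco+Reyes, Wed-AM→Tanaka, Wed-PM→Rossi+Tanaka, Thu-AM→Santos+Greco, Thu-PM→Rossi, Fri-AM→Eriksen, Fri-PM→Santos, Sat-AM→Greco.
Loads: Santos 2/2, Greco 3/3, Rossi 2/2, Eriksen 3/3, Reyes 1/1, Tanaka 3/3.

14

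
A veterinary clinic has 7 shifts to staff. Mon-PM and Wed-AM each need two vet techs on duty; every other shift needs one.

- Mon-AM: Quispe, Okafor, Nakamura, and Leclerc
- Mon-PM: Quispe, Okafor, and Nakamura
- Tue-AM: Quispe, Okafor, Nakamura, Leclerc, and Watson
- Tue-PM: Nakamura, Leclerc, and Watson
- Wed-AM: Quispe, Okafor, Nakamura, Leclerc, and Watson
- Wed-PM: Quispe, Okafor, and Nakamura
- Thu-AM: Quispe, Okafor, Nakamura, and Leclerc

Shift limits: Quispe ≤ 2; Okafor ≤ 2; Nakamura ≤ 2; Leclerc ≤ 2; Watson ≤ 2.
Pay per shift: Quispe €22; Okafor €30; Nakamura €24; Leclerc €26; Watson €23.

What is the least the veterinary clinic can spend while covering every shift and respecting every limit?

Picking the cheapest available vet tech for each shift independently would cost €202, but that ignores the shift limits.
An optimal schedule: Mon-AM→Nakamura, Mon-PM→Quispe+Nakamura, Tue-AM→Watson, Tue-PM→Watson, Wed-AM→Leclerc+Okafor, Wed-PM→Quispe, Thu-AM→Leclerc.
Total: 24 + 22 + 24 + 23 + 23 + 26 + 30 + 22 + 26 = €220.

€220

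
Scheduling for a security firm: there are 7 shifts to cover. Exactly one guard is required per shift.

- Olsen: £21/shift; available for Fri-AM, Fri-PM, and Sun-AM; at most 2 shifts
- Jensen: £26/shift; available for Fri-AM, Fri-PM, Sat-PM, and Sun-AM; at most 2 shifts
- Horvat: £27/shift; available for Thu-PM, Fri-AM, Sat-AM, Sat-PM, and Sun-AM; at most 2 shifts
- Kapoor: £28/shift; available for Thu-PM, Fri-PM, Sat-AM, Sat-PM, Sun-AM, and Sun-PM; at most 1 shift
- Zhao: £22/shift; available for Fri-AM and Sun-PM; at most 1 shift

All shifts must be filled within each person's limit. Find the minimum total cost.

Picking the cheapest available guard for each shift independently would cost £165, but that ignores the shift limits.
An optimal schedule: Thu-PM→Horvat, Fri-AM→Olsen, Fri-PM→Olsen, Sat-AM→Horvat, Sat-PM→Jensen, Sun-AM→Jensen, Sun-PM→Zhao.
Total: 27 + 21 + 21 + 27 + 26 + 26 + 22 = £170.

£170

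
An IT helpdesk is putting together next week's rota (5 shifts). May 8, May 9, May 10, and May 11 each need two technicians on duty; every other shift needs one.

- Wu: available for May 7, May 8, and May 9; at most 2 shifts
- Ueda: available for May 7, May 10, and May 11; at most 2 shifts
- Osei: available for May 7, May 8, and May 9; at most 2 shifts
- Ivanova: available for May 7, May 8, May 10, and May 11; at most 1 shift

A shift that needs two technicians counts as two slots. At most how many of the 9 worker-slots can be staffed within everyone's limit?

Total capacity across all technicians is 2+2+2+1 = 7, and 9 slots are needed, so at most 7 can be filled.
An assignment achieving 7: May 8→Wu+Osei, May 9→Wu+Osei, May 10→Ueda+Ivanova, May 11→Ueda.
Loads: Wu 2/2, Ueda 2/2, Osei 2/2, Ivanova 1/1.

7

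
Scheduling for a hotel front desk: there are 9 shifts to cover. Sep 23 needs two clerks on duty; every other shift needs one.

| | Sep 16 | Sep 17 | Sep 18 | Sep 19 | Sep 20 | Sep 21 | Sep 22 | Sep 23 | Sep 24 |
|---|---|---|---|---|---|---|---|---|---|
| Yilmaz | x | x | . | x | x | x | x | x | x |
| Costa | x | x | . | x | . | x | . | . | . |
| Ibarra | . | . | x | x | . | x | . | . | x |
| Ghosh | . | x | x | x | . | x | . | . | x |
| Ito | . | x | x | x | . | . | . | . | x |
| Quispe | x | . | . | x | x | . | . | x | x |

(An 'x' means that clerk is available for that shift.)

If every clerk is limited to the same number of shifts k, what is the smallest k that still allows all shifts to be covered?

2

With 6 clerks and 10 worker-slots to fill, someone must work at least ⌈10/6⌉ = 2 shifts, so k ≥ 2.
k = 2 works: Sep 16→Costa, Sep 17→Costa, Sep 18→Ibarra, Sep 19→Ghosh, Sep 20→Quispe, Sep 21→Ibarra, Sep 22→Yilmaz, Sep 23→Yilmaz+Quispe, Sep 24→Ghosh.
Loads: Yilmaz 2, Costa 2, Ibarra 2, Ghosh 2, Ito 0, Quispe 2 — all ≤ 2.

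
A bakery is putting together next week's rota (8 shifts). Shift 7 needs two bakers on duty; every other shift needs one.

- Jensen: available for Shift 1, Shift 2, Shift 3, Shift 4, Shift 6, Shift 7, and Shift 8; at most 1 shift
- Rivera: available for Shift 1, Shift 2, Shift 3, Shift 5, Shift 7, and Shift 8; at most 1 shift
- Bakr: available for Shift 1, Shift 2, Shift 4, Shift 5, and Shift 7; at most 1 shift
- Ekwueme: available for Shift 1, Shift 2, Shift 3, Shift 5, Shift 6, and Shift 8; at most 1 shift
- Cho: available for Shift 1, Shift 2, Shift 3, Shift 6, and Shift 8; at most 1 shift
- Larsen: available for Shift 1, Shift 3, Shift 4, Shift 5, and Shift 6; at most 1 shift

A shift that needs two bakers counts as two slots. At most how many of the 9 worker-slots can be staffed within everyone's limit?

6

Total capacity across all bakers is 1+1+1+1+1+1 = 6, and 9 slots are needed, so at most 6 can be filled.
An assignment achieving 6: Shift 3→Larsen, Shift 4→Jensen, Shift 5→Ekwueme, Shift 6→Cho, Shift 7→Rivera+Bakr.
Loads: Jensen 1/1, Rivera 1/1, Bakr 1/1, Ekwueme 1/1, Cho 1/1, Larsen 1/1.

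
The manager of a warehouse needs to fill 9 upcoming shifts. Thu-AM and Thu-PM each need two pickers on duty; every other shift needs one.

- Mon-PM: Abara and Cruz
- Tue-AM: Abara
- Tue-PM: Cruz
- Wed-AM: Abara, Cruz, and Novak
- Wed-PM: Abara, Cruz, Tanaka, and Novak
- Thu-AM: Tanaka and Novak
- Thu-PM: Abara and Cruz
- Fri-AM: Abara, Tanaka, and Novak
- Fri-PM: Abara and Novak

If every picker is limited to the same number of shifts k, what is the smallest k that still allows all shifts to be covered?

3

With 4 pickers and 11 worker-slots to fill, someone must work at least ⌈11/4⌉ = 3 shifts, so k ≥ 3.
k = 3 works: Mon-PM→Abara, Tue-AM→Abara, Tue-PM→Cruz, Wed-AM→Cruz, Wed-PM→Tanaka, Thu-AM→Tanaka+Novak, Thu-PM→Abara+Cruz, Fri-AM→Tanaka, Fri-PM→Novak.
Loads: Abara 3, Cruz 3, Tanaka 3, Novak 2 — all ≤ 3.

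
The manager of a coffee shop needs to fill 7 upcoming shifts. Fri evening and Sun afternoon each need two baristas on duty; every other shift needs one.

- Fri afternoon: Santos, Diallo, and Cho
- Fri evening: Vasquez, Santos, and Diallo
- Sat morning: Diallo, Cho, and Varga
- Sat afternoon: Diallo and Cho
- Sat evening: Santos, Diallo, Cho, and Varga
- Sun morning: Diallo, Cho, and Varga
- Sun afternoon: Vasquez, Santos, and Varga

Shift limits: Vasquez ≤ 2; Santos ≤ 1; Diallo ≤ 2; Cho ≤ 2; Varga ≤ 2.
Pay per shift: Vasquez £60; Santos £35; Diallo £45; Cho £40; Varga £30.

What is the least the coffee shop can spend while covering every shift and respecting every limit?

£385

Picking the cheapest available barista for each shift independently would cost £310, but that ignores the shift limits.
An optimal schedule: Fri afternoon→Santos, Fri evening→Vasquez+Diallo, Sat morning→Cho, Sat afternoon→Diallo, Sat evening→Varga, Sun morning→Cho, Sun afternoon→Vasquez+Varga.
Total: 35 + 60 + 45 + 40 + 45 + 30 + 40 + 60 + 30 = £385.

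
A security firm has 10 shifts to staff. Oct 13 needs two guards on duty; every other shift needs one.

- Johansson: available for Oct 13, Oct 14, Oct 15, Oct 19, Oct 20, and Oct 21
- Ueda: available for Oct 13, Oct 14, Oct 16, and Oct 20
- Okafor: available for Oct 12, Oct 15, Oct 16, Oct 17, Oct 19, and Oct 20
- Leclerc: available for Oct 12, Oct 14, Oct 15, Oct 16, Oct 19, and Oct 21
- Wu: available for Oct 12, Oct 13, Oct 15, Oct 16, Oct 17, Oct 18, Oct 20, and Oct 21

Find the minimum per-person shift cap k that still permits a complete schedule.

3

With 5 guards and 11 worker-slots to fill, someone must work at least ⌈11/5⌉ = 3 shifts, so k ≥ 3.
k = 3 works: Oct 12→Okafor, Oct 13→Johansson+Ueda, Oct 14→Johansson, Oct 15→Okafor, Oct 16→Ueda, Oct 17→Okafor, Oct 18→Wu, Oct 19→Johansson, Oct 20→Ueda, Oct 21→Leclerc.
Loads: Johansson 3, Ueda 3, Okafor 3, Leclerc 1, Wu 1 — all ≤ 3.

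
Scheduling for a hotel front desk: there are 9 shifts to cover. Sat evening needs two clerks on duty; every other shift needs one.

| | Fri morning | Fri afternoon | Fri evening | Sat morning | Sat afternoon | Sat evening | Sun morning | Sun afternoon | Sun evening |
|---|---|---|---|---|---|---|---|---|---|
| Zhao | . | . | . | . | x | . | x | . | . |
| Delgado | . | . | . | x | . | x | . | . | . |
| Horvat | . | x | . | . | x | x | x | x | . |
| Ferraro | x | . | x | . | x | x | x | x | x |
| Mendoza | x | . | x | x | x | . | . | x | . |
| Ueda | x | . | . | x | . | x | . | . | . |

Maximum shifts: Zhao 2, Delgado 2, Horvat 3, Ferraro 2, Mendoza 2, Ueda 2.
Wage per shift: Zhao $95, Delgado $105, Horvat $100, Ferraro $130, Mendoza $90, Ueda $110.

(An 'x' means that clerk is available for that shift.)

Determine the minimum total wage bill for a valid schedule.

$1010

Fri afternoon can only be covered by Horvat, so that assignment is forced.
Sun evening can only be covered by Ferraro, so that assignment is forced.
Picking the cheapest available clerk for each shift independently would cost $980, but that ignores the shift limits.
An optimal schedule: Fri morning→Mendoza, Fri afternoon→Horvat, Fri evening→Mendoza, Sat morning→Delgado, Sat afternoon→Zhao, Sat evening→Horvat+Delgado, Sun morning→Zhao, Sun afternoon→Horvat, Sun evening→Ferraro.
Total: 90 + 100 + 90 + 105 + 95 + 100 + 105 + 95 + 100 + 130 = $1010.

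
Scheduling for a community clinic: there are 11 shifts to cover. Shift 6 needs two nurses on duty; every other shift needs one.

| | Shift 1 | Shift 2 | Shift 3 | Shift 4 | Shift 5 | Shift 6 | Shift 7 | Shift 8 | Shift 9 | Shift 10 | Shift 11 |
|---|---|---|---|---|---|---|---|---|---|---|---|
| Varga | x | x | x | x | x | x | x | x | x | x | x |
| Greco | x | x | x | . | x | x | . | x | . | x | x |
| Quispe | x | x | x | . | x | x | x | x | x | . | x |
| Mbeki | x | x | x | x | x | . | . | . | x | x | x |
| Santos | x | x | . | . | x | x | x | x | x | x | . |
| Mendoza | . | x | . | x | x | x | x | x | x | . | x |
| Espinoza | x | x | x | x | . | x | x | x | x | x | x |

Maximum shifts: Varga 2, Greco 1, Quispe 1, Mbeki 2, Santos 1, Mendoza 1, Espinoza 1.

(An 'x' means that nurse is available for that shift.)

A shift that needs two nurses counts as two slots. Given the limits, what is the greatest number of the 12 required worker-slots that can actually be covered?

9

Total capacity across all nurses is 2+1+1+2+1+1+1 = 9, and 12 slots are needed, so at most 9 can be filled.
An assignment achieving 9: Shift 1→Mbeki, Shift 3→Varga, Shift 4→Varga, Shift 5→Mbeki, Shift 6→Santos+Mendoza, Shift 7→Quispe, Shift 8→Espinoza, Shift 10→Greco.
Loads: Varga 2/2, Greco 1/1, Quispe 1/1, Mbeki 2/2, Santos 1/1, Mendoza 1/1, Espinoza 1/1.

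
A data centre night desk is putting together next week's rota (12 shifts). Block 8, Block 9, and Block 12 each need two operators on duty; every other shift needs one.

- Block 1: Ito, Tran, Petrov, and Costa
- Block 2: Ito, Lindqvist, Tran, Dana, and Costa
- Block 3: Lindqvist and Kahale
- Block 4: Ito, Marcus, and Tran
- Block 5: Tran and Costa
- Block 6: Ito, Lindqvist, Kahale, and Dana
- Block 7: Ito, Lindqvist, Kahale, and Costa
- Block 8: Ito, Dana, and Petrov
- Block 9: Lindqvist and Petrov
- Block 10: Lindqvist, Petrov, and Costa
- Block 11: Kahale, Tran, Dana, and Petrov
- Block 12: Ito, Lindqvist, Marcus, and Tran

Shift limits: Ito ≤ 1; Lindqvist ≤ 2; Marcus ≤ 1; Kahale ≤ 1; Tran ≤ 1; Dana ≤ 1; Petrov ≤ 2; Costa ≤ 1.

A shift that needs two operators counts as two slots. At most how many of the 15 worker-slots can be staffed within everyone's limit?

Total capacity across all operators is 1+2+1+1+1+1+2+1 = 10, and 15 slots are needed, so at most 10 can be filled.
An assignment achieving 10: Block 3→Lindqvist, Block 4→Ito, Block 5→Tran, Block 6→Kahale, Block 8→Dana+Petrov, Block 9→Lindqvist+Petrov, Block 10→Costa, Block 12→Marcus.
Loads: Ito 1/1, Lindqvist 2/2, Marcus 1/1, Kahale 1/1, Tran 1/1, Dana 1/1, Petrov 2/2, Costa 1/1.

10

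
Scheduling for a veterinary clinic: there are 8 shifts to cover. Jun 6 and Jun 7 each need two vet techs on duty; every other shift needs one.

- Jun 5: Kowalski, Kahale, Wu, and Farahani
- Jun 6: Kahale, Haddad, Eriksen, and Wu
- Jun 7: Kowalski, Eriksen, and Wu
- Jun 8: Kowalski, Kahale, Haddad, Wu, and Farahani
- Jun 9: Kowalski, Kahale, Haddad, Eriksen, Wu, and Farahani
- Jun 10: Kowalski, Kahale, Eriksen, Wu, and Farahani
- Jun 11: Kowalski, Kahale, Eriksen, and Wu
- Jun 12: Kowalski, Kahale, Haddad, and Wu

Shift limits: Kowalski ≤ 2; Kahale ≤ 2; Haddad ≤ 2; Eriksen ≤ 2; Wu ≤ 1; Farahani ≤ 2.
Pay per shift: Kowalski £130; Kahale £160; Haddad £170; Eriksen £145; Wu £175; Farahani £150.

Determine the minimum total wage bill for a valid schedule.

£1510

Picking the cheapest available vet tech for each shift independently would cost £1360, but that ignores the shift limits.
An optimal schedule: Jun 5→Kowalski, Jun 6→Kahale+Haddad, Jun 7→Kowalski+Eriksen, Jun 8→Farahani, Jun 9→Haddad, Jun 10→Farahani, Jun 11→Eriksen, Jun 12→Kahale.
Total: 130 + 160 + 170 + 130 + 145 + 150 + 170 + 150 + 145 + 160 = £1510.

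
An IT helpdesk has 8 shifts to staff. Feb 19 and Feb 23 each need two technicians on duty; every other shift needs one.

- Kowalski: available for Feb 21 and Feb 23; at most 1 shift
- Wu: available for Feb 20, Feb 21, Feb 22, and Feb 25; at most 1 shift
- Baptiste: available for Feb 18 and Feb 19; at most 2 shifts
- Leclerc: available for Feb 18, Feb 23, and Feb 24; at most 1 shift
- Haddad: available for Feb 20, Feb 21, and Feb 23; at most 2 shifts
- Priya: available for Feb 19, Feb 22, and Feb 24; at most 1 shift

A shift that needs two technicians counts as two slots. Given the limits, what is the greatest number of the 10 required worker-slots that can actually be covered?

Total capacity across all technicians is 1+1+2+1+2+1 = 8, and 10 slots are needed, so at most 8 can be filled.
An assignment achieving 8: Feb 18→Baptiste, Feb 19→Baptiste+Priya, Feb 20→Haddad, Feb 21→Kowalski, Feb 23→Haddad, Feb 24→Leclerc, Feb 25→Wu.
Loads: Kowalski 1/1, Wu 1/1, Baptiste 2/2, Leclerc 1/1, Haddad 2/2, Priya 1/1.

8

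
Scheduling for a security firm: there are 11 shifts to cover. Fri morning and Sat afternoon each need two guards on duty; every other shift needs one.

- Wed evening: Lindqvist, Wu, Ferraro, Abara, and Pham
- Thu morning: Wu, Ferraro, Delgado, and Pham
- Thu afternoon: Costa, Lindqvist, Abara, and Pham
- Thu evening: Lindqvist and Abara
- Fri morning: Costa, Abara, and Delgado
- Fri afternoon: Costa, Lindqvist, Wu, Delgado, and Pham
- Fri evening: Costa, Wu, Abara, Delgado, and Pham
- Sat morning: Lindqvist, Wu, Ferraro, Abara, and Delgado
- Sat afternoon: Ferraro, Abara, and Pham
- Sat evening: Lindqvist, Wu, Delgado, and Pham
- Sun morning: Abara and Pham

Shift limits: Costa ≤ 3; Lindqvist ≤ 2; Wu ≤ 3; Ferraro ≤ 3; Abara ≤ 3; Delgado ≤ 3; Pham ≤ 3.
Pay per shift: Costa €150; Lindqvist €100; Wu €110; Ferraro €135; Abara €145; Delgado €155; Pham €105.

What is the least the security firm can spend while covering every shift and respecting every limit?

Picking the cheapest available guard for each shift independently would cost €1450, but that ignores the shift limits.
An optimal schedule: Wed evening→Ferraro, Thu morning→Pham, Thu afternoon→Lindqvist, Thu evening→Lindqvist, Fri morning→Abara+Costa, Fri afternoon→Wu, Fri evening→Wu, Sat morning→Ferraro, Sat afternoon→Pham+Ferraro, Sat evening→Wu, Sun morning→Pham.
Total: 135 + 105 + 100 + 100 + 145 + 150 + 110 + 110 + 135 + 105 + 135 + 110 + 105 = €1545.

€1545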